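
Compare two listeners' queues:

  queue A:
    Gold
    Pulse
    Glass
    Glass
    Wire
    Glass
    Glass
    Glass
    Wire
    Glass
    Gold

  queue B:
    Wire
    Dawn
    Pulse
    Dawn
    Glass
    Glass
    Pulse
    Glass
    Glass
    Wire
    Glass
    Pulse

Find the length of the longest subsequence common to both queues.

7

One common subsequence of length 7: Pulse [2,3] → Glass [3,5] → Glass [4,6] → Glass [7,8] → Glass [8,9] → Wire [9,10] → Glass [10,11]. dp[11][12] = 7 confirms this is the maximum.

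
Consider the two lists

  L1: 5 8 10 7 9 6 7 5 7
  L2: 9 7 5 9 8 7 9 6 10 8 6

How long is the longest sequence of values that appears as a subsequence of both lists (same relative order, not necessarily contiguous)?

Let dp[i][j] be the LCS length of the first i values of L1 and the first j values of L2. dp[i][j] = dp[i-1][j-1]+1 when the i-th and j-th values match, else max(dp[i-1][j], dp[i][j-1]).
    ·  9  7  5  9  8  7  9  6 10  8  6
 ·  0  0  0  0  0  0  0  0  0  0  0  0
 5  0  0  0  1  1  1  1  1  1  1  1  1
 8  0  0  0  1  1  2  2  2  2  2  2  2
10  0  0  0  1  1  2  2  2  2  3  3  3
 7  0  0  1  1  1  2  3  3  3  3  3  3
 9  0  1  1  1  2  2  3  4  4  4  4  4
 6  0  1  1  1  2  2  3  4  5  5  5  5
 7  0  1  2  2  2  2  3  4  5  5  5  5
 5  0  1  2  3  3  3  3  4  5  5  5  5
 7  0  1  2  3  3  3  4  4  5  5  5  5
dp[9][11] = 5. One LCS (by backtracking along matches): 5, 8, 7, 9, 6.

5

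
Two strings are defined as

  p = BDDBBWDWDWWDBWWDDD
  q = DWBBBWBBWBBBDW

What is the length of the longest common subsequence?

Match B [1,3], B [4,4], B [5,5], W [6,6], W [8,9], D [12,13], W [15,14] — 7 characters in the same relative order in both. dp[18][14] = 7 confirms this is the maximum.

7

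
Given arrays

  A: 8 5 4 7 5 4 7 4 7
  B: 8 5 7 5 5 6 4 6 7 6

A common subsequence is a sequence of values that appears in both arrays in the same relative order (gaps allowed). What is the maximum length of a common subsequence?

Match 8 [1,1] → 5 [2,2] → 7 [4,3] → 5 [5,5] → 4 [6,7] → 7 [7,9] — 6 values in the same relative order in both. dp[9][10] = 6 confirms this is the maximum.

6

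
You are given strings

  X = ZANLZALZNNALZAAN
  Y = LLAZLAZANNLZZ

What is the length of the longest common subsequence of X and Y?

8

Taking Z (X #1, Y #4) → A (X #2, Y #6) → Z (X #5, Y #7) → A (X #6, Y #8) → N (X #9, Y #9) → N (X #10, Y #10) → L (X #12, Y #11) → Z (X #13, Y #13) gives a common subsequence of length 8. The LCS DP gives dp[16][13] = 8, so this is optimal.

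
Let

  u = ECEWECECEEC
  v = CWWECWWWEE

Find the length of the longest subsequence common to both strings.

Match C [2,1] → W [4,3] → E [5,4] → C [6,5] → E [9,9] → E [10,10] — 6 characters in the same relative order in both. dp[11][10] = 6 confirms this is the maximum.

6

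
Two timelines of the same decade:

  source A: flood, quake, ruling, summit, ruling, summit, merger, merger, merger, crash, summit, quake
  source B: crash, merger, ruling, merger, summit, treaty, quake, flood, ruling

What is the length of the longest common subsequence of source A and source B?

Taking ruling (source A #5, source B #3), then merger (source A #9, source B #4), then summit (source A #11, source B #5), then quake (source A #12, source B #7) gives a common subsequence of length 4. Since dp[12][9] = 4, nothing longer is possible.

4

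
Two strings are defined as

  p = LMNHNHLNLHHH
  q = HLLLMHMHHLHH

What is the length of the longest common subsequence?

7

Pick L at p[1]=q[4], M at p[2]=q[7], H at p[4]=q[8], H at p[6]=q[9], L at p[9]=q[10], H at p[11]=q[11], H at p[12]=q[12]; all 7 characters appear in both, in order. The LCS DP gives dp[12][12] = 7, so this is optimal.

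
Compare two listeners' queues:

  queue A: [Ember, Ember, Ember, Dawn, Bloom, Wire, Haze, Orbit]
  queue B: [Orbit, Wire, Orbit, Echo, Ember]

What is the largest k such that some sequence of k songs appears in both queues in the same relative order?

One common subsequence of length 2: Wire (queue A #6, queue B #2) → Orbit (queue A #8, queue B #3). Since dp[8][5] = 2, nothing longer is possible.

2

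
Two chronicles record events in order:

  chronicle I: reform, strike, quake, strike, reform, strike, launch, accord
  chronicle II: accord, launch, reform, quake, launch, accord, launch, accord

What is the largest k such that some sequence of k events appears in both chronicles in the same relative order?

4

Match reform (chronicle I #1, chronicle II #3) → quake (chronicle I #3, chronicle II #4) → launch (chronicle I #7, chronicle II #7) → accord (chronicle I #8, chronicle II #8) — 4 events in the same relative order in both. Since dp[8][8] = 4, nothing longer is possible.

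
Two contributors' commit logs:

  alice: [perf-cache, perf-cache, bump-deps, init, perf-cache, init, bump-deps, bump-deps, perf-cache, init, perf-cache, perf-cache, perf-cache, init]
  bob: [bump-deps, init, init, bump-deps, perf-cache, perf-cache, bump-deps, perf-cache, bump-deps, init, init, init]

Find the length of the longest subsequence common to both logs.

Taking bump-deps (alice #3, bob #1), init (alice #4, bob #2), init (alice #6, bob #3), bump-deps (alice #7, bob #4), bump-deps (alice #8, bob #7), perf-cache (alice #9, bob #8), init (alice #10, bob #11), init (alice #14, bob #12) gives a common subsequence of length 8. The LCS DP gives dp[14][12] = 8, so this is optimal.

8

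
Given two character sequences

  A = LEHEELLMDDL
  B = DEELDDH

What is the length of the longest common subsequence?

5

One common subsequence of length 5: E at A[4]=B[2], E at A[5]=B[3], L at A[7]=B[4], D at A[9]=B[5], D at A[10]=B[6]. The LCS DP gives dp[11][7] = 5, so this is optimal.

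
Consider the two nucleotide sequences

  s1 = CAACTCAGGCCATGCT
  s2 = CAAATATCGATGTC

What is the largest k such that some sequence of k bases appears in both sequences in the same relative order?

One common subsequence of length 10: C (s1 #1, s2 #1) → A (s1 #2, s2 #4) → A (s1 #3, s2 #6) → T (s1 #5, s2 #7) → C (s1 #6, s2 #8) → G (s1 #9, s2 #9) → A (s1 #12, s2 #10) → T (s1 #13, s2 #11) → G (s1 #14, s2 #12) → C (s1 #15, s2 #14), and the DP table's final entry dp[16][14] is also 10, so no common subsequence is longer.

10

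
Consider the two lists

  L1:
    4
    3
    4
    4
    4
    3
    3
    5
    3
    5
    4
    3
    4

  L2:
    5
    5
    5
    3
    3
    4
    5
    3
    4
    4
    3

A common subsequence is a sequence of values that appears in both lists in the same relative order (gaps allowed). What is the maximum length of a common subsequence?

6

Let dp[i][j] be the LCS length of the first i values of L1 and the first j values of L2. dp[i][j] = dp[i-1][j-1]+1 when the i-th and j-th values match, else max(dp[i-1][j], dp[i][j-1]).
    ·  5  5  5  3  3  4  5  3  4  4  3
 ·  0  0  0  0  0  0  0  0  0  0  0  0
 4  0  0  0  0  0  0  1  1  1  1  1  1
 3  0  0  0  0  1  1  1  1  2  2  2  2
 4  0  0  0  0  1  1  2  2  2  3  3  3
 4  0  0  0  0  1  1  2  2  2  3  4  4
 4  0  0  0  0  1  1  2  2  2  3  4  4
 3  0  0  0  0  1  2  2  2  3  3  4  5
 3  0  0  0  0  1  2  2  2  3  3  4  5
 5  0  1  1  1  1  2  2  3  3  3  4  5
 3  0  1  1  1  2  2  2  3  4  4  4  5
 5  0  1  2  2  2  2  2  3  4  4  4  5
 4  0  1  2  2  2  2  3  3  4  5  5  5
 3  0  1  2  2  3  3  3  3  4  5  5  6
 4  0  1  2  2  3  3  4  4  4  5  6  6
dp[13][11] = 6. One LCS (by backtracking along matches): 3, 4, 5, 3, 4, 3.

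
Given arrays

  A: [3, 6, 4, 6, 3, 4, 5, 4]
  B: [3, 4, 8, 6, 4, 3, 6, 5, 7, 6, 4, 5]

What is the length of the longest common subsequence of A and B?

Pick 3 (A #1, B #1), 6 (A #2, B #4), 4 (A #3, B #5), 6 (A #4, B #10), 4 (A #6, B #11), 5 (A #7, B #12); all 6 values appear in both, in order. The LCS DP gives dp[8][12] = 6, so this is optimal.

6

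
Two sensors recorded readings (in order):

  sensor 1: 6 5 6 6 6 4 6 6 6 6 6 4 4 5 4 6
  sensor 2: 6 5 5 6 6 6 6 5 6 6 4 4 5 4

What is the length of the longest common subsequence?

One common subsequence of length 12: 6 (sensor 1 #1, sensor 2 #1) → 5 (sensor 1 #2, sensor 2 #3) → 6 (sensor 1 #3, sensor 2 #4) → 6 (sensor 1 #4, sensor 2 #5) → 6 (sensor 1 #5, sensor 2 #6) → 6 (sensor 1 #7, sensor 2 #7) → 6 (sensor 1 #10, sensor 2 #9) → 6 (sensor 1 #11, sensor 2 #10) → 4 (sensor 1 #12, sensor 2 #11) → 4 (sensor 1 #13, sensor 2 #12) → 5 (sensor 1 #14, sensor 2 #13) → 4 (sensor 1 #15, sensor 2 #14), and the DP table's final entry dp[16][14] is also 12, so no common subsequence is longer.

12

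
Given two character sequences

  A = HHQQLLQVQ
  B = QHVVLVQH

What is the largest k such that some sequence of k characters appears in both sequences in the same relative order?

Let dp[i][j] be the LCS length of the first i characters of A and the first j characters of B. dp[i][j] = dp[i-1][j-1]+1 when the i-th and j-th characters match, else max(dp[i-1][j], dp[i][j-1]).
    ·  Q  H  V  V  L  V  Q  H
 ·  0  0  0  0  0  0  0  0  0
 H  0  0  1  1  1  1  1  1  1
 H  0  0  1  1  1  1  1  1  2
 Q  0  1  1  1  1  1  1  2  2
 Q  0  1  1  1  1  1  1  2  2
 L  0  1  1  1  1  2  2  2  2
 L  0  1  1  1  1  2  2  2  2
 Q  0  1  1  1  1  2  2  3  3
 V  0  1  1  2  2  2  3  3  3
 Q  0  1  1  2  2  2  3  4  4
dp[9][8] = 4. One LCS (by backtracking along matches): HLVQ.

4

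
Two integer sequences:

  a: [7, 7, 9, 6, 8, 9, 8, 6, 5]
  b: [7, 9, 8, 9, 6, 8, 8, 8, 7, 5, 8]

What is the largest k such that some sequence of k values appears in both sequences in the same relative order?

Match 7 [1,1]; then 9 [3,4]; then 6 [4,5]; then 8 [5,7]; then 8 [7,8]; then 5 [9,10] — 6 values in the same relative order in both. The LCS DP gives dp[9][11] = 6, so this is optimal.

6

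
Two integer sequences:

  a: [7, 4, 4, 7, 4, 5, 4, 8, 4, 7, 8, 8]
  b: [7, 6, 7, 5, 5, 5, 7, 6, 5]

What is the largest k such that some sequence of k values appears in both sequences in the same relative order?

4

One common subsequence of length 4: 7 [1,1]; then 7 [4,3]; then 5 [6,6]; then 7 [10,7], and the DP table's final entry dp[12][9] is also 4, so no common subsequence is longer.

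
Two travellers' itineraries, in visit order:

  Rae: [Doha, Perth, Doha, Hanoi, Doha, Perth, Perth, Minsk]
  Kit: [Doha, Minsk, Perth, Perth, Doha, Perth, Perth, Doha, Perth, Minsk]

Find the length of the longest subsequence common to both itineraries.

6

Match Doha (Rae #1, Kit #1); then Perth (Rae #2, Kit #4); then Doha (Rae #3, Kit #5); then Doha (Rae #5, Kit #8); then Perth (Rae #7, Kit #9); then Minsk (Rae #8, Kit #10) — 6 stops in the same relative order in both. Since dp[8][10] = 6, nothing longer is possible.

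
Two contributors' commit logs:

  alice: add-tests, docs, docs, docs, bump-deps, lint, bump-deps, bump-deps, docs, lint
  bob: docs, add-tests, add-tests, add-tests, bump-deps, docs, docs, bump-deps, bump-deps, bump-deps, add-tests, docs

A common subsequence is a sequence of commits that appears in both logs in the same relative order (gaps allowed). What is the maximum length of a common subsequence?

Pick add-tests at alice[1]=bob[4]; then docs at alice[3]=bob[6]; then docs at alice[4]=bob[7]; then bump-deps at alice[5]=bob[8]; then bump-deps at alice[7]=bob[9]; then bump-deps at alice[8]=bob[10]; then docs at alice[9]=bob[12]; all 7 commits appear in both, in order. Since dp[10][12] = 7, nothing longer is possible.

7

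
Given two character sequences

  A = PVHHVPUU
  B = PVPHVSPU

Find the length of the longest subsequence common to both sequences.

6

Let dp[i][j] be the LCS length of the first i characters of A and the first j characters of B. dp[i][j] = dp[i-1][j-1]+1 when the i-th and j-th characters match, else max(dp[i-1][j], dp[i][j-1]).
    ·  P  V  P  H  V  S  P  U
 ·  0  0  0  0  0  0  0  0  0
 P  0  1  1  1  1  1  1  1  1
 V  0  1  2  2  2  2  2  2  2
 H  0  1  2  2  3  3  3  3  3
 H  0  1  2  2  3  3  3  3  3
 V  0  1  2  2  3  4  4  4  4
 P  0  1  2  3  3  4  4  5  5
 U  0  1  2  3  3  4  4  5  6
 U  0  1  2  3  3  4  4  5  6
dp[8][8] = 6. One LCS (by backtracking along matches): PVHVPU.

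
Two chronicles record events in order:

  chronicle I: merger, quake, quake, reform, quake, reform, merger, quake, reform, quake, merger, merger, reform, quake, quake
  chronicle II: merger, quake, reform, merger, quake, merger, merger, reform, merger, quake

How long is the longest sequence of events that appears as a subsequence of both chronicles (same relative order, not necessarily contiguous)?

Taking merger at chronicle I[1]=chronicle II[1]; then quake at chronicle I[5]=chronicle II[2]; then reform at chronicle I[6]=chronicle II[3]; then merger at chronicle I[7]=chronicle II[4]; then quake at chronicle I[10]=chronicle II[5]; then merger at chronicle I[11]=chronicle II[6]; then merger at chronicle I[12]=chronicle II[7]; then reform at chronicle I[13]=chronicle II[8]; then quake at chronicle I[15]=chronicle II[10] gives a common subsequence of length 9. The LCS DP gives dp[15][10] = 9, so this is optimal.

9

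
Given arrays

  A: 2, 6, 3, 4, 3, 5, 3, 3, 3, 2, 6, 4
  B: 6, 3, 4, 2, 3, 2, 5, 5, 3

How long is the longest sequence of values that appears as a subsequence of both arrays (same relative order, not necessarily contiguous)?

6

One common subsequence of length 6: 6 (A #2, B #1), then 3 (A #3, B #2), then 4 (A #4, B #3), then 3 (A #5, B #5), then 5 (A #6, B #8), then 3 (A #9, B #9), and the DP table's final entry dp[12][9] is also 6, so no common subsequence is longer.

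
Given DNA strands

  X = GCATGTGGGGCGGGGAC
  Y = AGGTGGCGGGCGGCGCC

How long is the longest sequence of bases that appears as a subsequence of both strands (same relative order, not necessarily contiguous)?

Pick G at X[1]=Y[3], T at X[4]=Y[4], G at X[5]=Y[5], G at X[7]=Y[6], G at X[8]=Y[8], G at X[9]=Y[9], G at X[10]=Y[10], C at X[11]=Y[11], G at X[12]=Y[12], G at X[13]=Y[13], G at X[14]=Y[15], C at X[17]=Y[17]; all 12 bases appear in both, in order. The LCS DP gives dp[17][17] = 12, so this is optimal.

12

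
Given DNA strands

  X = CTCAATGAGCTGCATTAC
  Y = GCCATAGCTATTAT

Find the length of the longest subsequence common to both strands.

One common subsequence of length 12: C at X[1]=Y[2] → C at X[3]=Y[3] → A at X[5]=Y[4] → T at X[6]=Y[5] → A at X[8]=Y[6] → G at X[9]=Y[7] → C at X[10]=Y[8] → T at X[11]=Y[9] → A at X[14]=Y[10] → T at X[15]=Y[11] → T at X[16]=Y[12] → A at X[17]=Y[13]. dp[18][14] = 12 confirms this is the maximum.

12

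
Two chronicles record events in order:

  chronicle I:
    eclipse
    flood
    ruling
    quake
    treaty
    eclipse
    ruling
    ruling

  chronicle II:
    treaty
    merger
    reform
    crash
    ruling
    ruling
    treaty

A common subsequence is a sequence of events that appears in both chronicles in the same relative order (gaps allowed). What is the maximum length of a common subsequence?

Pick treaty at chronicle I[5]=chronicle II[1]; then ruling at chronicle I[7]=chronicle II[5]; then ruling at chronicle I[8]=chronicle II[6]; all 3 events appear in both, in order. Since dp[8][7] = 3, nothing longer is possible.

3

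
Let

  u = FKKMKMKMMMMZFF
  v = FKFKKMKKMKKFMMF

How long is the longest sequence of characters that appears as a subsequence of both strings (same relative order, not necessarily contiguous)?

Match F (u #1, v #3); then K (u #2, v #4); then K (u #3, v #5); then M (u #4, v #6); then K (u #5, v #8); then M (u #6, v #9); then K (u #7, v #11); then M (u #10, v #13); then M (u #11, v #14); then F (u #14, v #15) — 10 characters in the same relative order in both. dp[14][15] = 10 confirms this is the maximum.

10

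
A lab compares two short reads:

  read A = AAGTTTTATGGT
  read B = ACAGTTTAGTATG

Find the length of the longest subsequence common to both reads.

One common subsequence of length 10: A at read A[1]=read B[1], then A at read A[2]=read B[3], then G at read A[3]=read B[4], then T at read A[4]=read B[5], then T at read A[5]=read B[6], then T at read A[6]=read B[7], then T at read A[7]=read B[10], then A at read A[8]=read B[11], then T at read A[9]=read B[12], then G at read A[11]=read B[13], and the DP table's final entry dp[12][13] is also 10, so no common subsequence is longer.

10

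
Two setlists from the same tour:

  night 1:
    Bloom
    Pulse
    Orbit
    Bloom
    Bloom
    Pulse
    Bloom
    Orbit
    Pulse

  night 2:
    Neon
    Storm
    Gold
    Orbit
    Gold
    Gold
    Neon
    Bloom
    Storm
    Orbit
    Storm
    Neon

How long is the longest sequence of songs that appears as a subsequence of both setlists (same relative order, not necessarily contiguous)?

One common subsequence of length 3: Orbit [3,4], Bloom [4,8], Orbit [8,10]. dp[9][12] = 3 confirms this is the maximum.

3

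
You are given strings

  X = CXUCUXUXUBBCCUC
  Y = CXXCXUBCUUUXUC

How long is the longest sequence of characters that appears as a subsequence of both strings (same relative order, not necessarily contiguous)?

One common subsequence of length 9: C [1,4], then X [2,5], then U [3,6], then C [4,8], then U [5,10], then U [7,11], then X [8,12], then U [14,13], then C [15,14]. The LCS DP gives dp[15][14] = 9, so this is optimal.

9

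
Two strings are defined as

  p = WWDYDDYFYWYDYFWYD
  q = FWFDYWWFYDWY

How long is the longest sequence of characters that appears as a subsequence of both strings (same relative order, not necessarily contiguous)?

8

Pick W (p #1, q #2); then D (p #3, q #4); then Y (p #4, q #5); then F (p #8, q #8); then Y (p #11, q #9); then D (p #12, q #10); then W (p #15, q #11); then Y (p #16, q #12); all 8 characters appear in both, in order. The LCS DP gives dp[17][12] = 8, so this is optimal.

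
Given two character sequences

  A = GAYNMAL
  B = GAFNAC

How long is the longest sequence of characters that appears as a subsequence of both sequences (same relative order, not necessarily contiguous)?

Taking G [1,1], then A [2,2], then N [4,4], then A [6,5] gives a common subsequence of length 4. The LCS DP gives dp[7][6] = 4, so this is optimal.

4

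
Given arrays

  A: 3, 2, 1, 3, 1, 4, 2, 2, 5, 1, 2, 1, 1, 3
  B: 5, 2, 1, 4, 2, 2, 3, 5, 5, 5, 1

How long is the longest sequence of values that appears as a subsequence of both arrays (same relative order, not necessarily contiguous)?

7

Match 2 [2,2] → 1 [5,3] → 4 [6,4] → 2 [7,5] → 2 [8,6] → 5 [9,10] → 1 [13,11] — 7 values in the same relative order in both. Since dp[14][11] = 7, nothing longer is possible.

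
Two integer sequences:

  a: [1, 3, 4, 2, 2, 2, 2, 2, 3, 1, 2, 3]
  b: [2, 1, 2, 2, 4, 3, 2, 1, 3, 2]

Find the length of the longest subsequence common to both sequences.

6

Taking 1 (a #1, b #2), then 2 (a #4, b #3), then 2 (a #5, b #4), then 2 (a #6, b #7), then 3 (a #9, b #9), then 2 (a #11, b #10) gives a common subsequence of length 6. dp[12][10] = 6 confirms this is the maximum.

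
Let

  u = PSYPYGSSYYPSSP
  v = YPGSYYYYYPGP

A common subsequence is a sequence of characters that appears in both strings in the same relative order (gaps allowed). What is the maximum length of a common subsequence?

8

One common subsequence of length 8: P [1,2], S [2,4], Y [3,6], Y [5,7], Y [9,8], Y [10,9], P [11,10], P [14,12]. dp[14][12] = 8 confirms this is the maximum.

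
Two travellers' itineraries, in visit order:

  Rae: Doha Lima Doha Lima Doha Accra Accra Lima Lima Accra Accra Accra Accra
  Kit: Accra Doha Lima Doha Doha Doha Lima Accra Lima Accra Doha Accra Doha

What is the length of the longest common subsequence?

8

Match Doha [1,2], then Lima [2,3], then Doha [3,6], then Lima [4,7], then Accra [7,8], then Lima [9,9], then Accra [10,10], then Accra [11,12] — 8 stops in the same relative order in both. Since dp[13][13] = 8, nothing longer is possible.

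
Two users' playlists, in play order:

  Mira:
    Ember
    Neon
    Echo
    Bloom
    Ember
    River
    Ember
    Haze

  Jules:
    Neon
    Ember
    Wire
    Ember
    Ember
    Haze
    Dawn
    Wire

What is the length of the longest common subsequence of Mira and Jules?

4

Match Ember [1,2], Ember [5,4], Ember [7,5], Haze [8,6] — 4 songs in the same relative order in both, and the DP table's final entry dp[8][8] is also 4, so no common subsequence is longer.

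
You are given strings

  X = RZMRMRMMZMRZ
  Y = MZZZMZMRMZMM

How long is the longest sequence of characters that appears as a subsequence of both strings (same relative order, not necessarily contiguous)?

Let dp[i][j] be the LCS length of the first i characters of X and the first j characters of Y. dp[i][j] = dp[i-1][j-1]+1 when the i-th and j-th characters match, else max(dp[i-1][j], dp[i][j-1]).
    ·  M  Z  Z  Z  M  Z  M  R  M  Z  M  M
 ·  0  0  0  0  0  0  0  0  0  0  0  0  0
 R  0  0  0  0  0  0  0  0  1  1  1  1  1
 Z  0  0  1  1  1  1  1  1  1  1  2  2  2
 M  0  1  1  1  1  2  2  2  2  2  2  3  3
 R  0  1  1  1  1  2  2  2  3  3  3  3  3
 M  0  1  1  1  1  2  2  3  3  4  4  4  4
 R  0  1  1  1  1  2  2  3  4  4  4  4  4
 M  0  1  1  1  1  2  2  3  4  5  5  5  5
 M  0  1  1  1  1  2  2  3  4  5  5  6  6
 Z  0  1  2  2  2  2  3  3  4  5  6  6  6
 M  0  1  2  2  2  3  3  4  4  5  6  7  7
 R  0  1  2  2  2  3  3  4  5  5  6  7  7
 Z  0  1  2  3  3  3  4  4  5  5  6  7  7
dp[12][12] = 7. One LCS (by backtracking along matches): ZMMRMMM.

7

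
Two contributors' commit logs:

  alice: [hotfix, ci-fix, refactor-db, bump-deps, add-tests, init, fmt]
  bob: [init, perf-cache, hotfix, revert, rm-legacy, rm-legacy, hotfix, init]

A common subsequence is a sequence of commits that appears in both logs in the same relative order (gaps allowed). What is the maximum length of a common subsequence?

2

Taking hotfix (alice #1, bob #7), then init (alice #6, bob #8) gives a common subsequence of length 2. Since dp[7][8] = 2, nothing longer is possible.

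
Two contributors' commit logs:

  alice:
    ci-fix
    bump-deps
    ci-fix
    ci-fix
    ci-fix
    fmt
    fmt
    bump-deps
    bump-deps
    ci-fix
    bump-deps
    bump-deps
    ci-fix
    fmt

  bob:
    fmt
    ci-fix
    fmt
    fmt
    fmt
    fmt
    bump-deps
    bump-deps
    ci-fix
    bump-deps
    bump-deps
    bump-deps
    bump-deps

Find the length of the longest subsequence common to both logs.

Taking ci-fix (alice #1, bob #2) → fmt (alice #6, bob #5) → fmt (alice #7, bob #6) → bump-deps (alice #8, bob #7) → bump-deps (alice #9, bob #8) → ci-fix (alice #10, bob #9) → bump-deps (alice #11, bob #12) → bump-deps (alice #12, bob #13) gives a common subsequence of length 8. Since dp[14][13] = 8, nothing longer is possible.

8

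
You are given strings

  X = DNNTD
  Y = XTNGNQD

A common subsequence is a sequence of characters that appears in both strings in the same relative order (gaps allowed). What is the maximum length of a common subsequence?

Pick N at X[2]=Y[3], N at X[3]=Y[5], D at X[5]=Y[7]; all 3 characters appear in both, in order. dp[5][7] = 3 confirms this is the maximum.

3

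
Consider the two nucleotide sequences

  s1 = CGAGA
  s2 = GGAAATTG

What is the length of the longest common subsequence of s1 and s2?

3

Taking G at s1[2]=s2[2]; then A at s1[3]=s2[5]; then G at s1[4]=s2[8] gives a common subsequence of length 3, and the DP table's final entry dp[5][8] is also 3, so no common subsequence is longer.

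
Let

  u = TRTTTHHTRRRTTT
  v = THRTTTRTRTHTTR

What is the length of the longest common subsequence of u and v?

Taking T at u[1]=v[1]; then R at u[2]=v[3]; then T at u[3]=v[4]; then T at u[4]=v[5]; then T at u[5]=v[6]; then T at u[8]=v[8]; then R at u[11]=v[9]; then T at u[12]=v[10]; then T at u[13]=v[12]; then T at u[14]=v[13] gives a common subsequence of length 10. dp[14][14] = 10 confirms this is the maximum.

10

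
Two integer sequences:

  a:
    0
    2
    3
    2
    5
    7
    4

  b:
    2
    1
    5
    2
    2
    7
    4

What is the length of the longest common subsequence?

4

Let dp[i][j] be the LCS length of the first i values of a and the first j values of b. dp[i][j] = dp[i-1][j-1]+1 when the i-th and j-th values match, else max(dp[i-1][j], dp[i][j-1]).
    ·  2  1  5  2  2  7  4
 ·  0  0  0  0  0  0  0  0
 0  0  0  0  0  0  0  0  0
 2  0  1  1  1  1  1  1  1
 3  0  1  1  1  1  1  1  1
 2  0  1  1  1  2  2  2  2
 5  0  1  1  2  2  2  2  2
 7  0  1  1  2  2  2  3  3
 4  0  1  1  2  2  2  3  4
dp[7][7] = 4. One LCS (by backtracking along matches): 2, 2, 7, 4.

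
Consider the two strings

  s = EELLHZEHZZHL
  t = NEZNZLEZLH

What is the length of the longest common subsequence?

5

Let dp[i][j] be the LCS length of the first i characters of s and the first j characters of t. dp[i][j] = dp[i-1][j-1]+1 when the i-th and j-th characters match, else max(dp[i-1][j], dp[i][j-1]).
    ·  N  E  Z  N  Z  L  E  Z  L  H
 ·  0  0  0  0  0  0  0  0  0  0  0
 E  0  0  1  1  1  1  1  1  1  1  1
 E  0  0  1  1  1  1  1  2  2  2  2
 L  0  0  1  1  1  1  2  2  2  3  3
 L  0  0  1  1  1  1  2  2  2  3  3
 H  0  0  1  1  1  1  2  2  2  3  4
 Z  0  0  1  2  2  2  2  2  3  3  4
 E  0  0  1  2  2  2  2  3  3  3  4
 H  0  0  1  2  2  2  2  3  3  3  4
 Z  0  0  1  2  2  3  3  3  4  4  4
 Z  0  0  1  2  2  3  3  3  4  4  4
 H  0  0  1  2  2  3  3  3  4  4  5
 L  0  0  1  2  2  3  4  4  4  5  5
dp[12][10] = 5. One LCS (by backtracking along matches): ELEZH.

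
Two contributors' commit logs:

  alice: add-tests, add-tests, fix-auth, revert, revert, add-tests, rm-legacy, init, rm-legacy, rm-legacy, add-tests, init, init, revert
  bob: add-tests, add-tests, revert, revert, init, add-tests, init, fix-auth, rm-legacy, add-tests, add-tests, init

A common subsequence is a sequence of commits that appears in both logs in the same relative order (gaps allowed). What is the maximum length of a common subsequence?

9

One common subsequence of length 9: add-tests (alice #1, bob #1) → add-tests (alice #2, bob #2) → revert (alice #4, bob #3) → revert (alice #5, bob #4) → add-tests (alice #6, bob #6) → init (alice #8, bob #7) → rm-legacy (alice #9, bob #9) → add-tests (alice #11, bob #11) → init (alice #13, bob #12). Since dp[14][12] = 9, nothing longer is possible.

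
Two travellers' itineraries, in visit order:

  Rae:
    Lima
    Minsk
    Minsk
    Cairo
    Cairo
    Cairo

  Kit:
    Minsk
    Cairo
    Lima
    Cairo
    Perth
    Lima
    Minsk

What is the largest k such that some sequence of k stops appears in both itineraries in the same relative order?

3

Pick Minsk (Rae #3, Kit #1), then Cairo (Rae #4, Kit #2), then Cairo (Rae #5, Kit #4); all 3 stops appear in both, in order. dp[6][7] = 3 confirms this is the maximum.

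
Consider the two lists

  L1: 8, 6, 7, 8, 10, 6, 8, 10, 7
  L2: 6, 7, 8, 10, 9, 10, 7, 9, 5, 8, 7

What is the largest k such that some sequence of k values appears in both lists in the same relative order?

Taking 6 [2,1]; then 7 [3,2]; then 8 [4,3]; then 10 [5,6]; then 8 [7,10]; then 7 [9,11] gives a common subsequence of length 6. dp[9][11] = 6 confirms this is the maximum.

6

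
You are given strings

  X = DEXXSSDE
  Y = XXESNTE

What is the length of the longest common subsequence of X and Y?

4

Taking X (X #3, Y #1), then X (X #4, Y #2), then S (X #5, Y #4), then E (X #8, Y #7) gives a common subsequence of length 4. Since dp[8][7] = 4, nothing longer is possible.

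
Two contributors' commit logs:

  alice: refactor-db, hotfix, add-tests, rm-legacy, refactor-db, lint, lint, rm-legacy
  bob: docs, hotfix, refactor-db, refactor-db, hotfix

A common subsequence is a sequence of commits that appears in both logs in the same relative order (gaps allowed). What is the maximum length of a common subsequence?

Pick refactor-db [1,4], then hotfix [2,5]; all 2 commits appear in both, in order. dp[8][5] = 2 confirms this is the maximum.

2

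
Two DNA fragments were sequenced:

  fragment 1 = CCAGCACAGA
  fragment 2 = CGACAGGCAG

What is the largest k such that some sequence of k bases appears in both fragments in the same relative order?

Let dp[i][j] be the LCS length of the first i bases of fragment 1 and the first j bases of fragment 2. dp[i][j] = dp[i-1][j-1]+1 when the i-th and j-th bases match, else max(dp[i-1][j], dp[i][j-1]).
    ·  C  G  A  C  A  G  G  C  A  G
 ·  0  0  0  0  0  0  0  0  0  0  0
 C  0  1  1  1  1  1  1  1  1  1  1
 C  0  1  1  1  2  2  2  2  2  2  2
 A  0  1  1  2  2  3  3  3  3  3  3
 G  0  1  2  2  2  3  4  4  4  4  4
 C  0  1  2  2  3  3  4  4  5  5  5
 A  0  1  2  3  3  4  4  4  5  6  6
 C  0  1  2  3  4  4  4  4  5  6  6
 A  0  1  2  3  4  5  5  5  5  6  6
 G  0  1  2  3  4  5  6  6  6  6  7
 A  0  1  2  3  4  5  6  6  6  7  7
dp[10][10] = 7. One LCS (by backtracking along matches): CCAGCAG.

7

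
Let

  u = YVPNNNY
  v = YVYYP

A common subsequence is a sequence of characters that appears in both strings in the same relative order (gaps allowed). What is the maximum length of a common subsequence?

3

Let dp[i][j] be the LCS length of the first i characters of u and the first j characters of v. dp[i][j] = dp[i-1][j-1]+1 when the i-th and j-th characters match, else max(dp[i-1][j], dp[i][j-1]).
    ·  Y  V  Y  Y  P
 ·  0  0  0  0  0  0
 Y  0  1  1  1  1  1
 V  0  1  2  2  2  2
 P  0  1  2  2  2  3
 N  0  1  2  2  2  3
 N  0  1  2  2  2  3
 N  0  1  2  2  2  3
 Y  0  1  2  3  3  3
dp[7][5] = 3. One LCS (by backtracking along matches): YVP.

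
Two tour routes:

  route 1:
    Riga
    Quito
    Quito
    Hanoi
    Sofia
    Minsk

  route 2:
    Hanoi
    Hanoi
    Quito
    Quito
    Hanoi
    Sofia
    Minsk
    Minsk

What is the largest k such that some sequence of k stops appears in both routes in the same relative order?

Taking Quito [2,3]; then Quito [3,4]; then Hanoi [4,5]; then Sofia [5,6]; then Minsk [6,8] gives a common subsequence of length 5, and the DP table's final entry dp[6][8] is also 5, so no common subsequence is longer.

5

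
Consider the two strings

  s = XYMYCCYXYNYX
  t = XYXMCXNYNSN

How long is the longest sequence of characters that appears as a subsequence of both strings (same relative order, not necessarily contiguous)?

7

Match X (s #1, t #1), then Y (s #2, t #2), then M (s #3, t #4), then C (s #6, t #5), then X (s #8, t #6), then Y (s #9, t #8), then N (s #10, t #11) — 7 characters in the same relative order in both. Since dp[12][11] = 7, nothing longer is possible.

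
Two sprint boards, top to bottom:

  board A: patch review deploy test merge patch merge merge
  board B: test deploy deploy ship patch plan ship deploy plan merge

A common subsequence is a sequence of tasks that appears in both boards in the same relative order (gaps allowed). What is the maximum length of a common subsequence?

3

Taking patch [1,5] → deploy [3,8] → merge [8,10] gives a common subsequence of length 3, and the DP table's final entry dp[8][10] is also 3, so no common subsequence is longer.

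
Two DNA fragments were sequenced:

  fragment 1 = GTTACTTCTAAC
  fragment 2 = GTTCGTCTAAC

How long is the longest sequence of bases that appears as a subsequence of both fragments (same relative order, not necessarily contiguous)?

Let dp[i][j] be the LCS length of the first i bases of fragment 1 and the first j bases of fragment 2. dp[i][j] = dp[i-1][j-1]+1 when the i-th and j-th bases match, else max(dp[i-1][j], dp[i][j-1]).
    ·  G  T  T  C  G  T  C  T  A  A  C
 ·  0  0  0  0  0  0  0  0  0  0  0  0
 G  0  1  1  1  1  1  1  1  1  1  1  1
 T  0  1  2  2  2  2  2  2  2  2  2  2
 T  0  1  2  3  3  3  3  3  3  3  3  3
 A  0  1  2  3  3  3  3  3  3  4  4  4
 C  0  1  2  3  4  4  4  4  4  4  4  5
 T  0  1  2  3  4  4  5  5  5  5  5  5
 T  0  1  2  3  4  4  5  5  6  6  6  6
 C  0  1  2  3  4  4  5  6  6  6  6  7
 T  0  1  2  3  4  4  5  6  7  7  7  7
 A  0  1  2  3  4  4  5  6  7  8  8  8
 A  0  1  2  3  4  4  5  6  7  8  9  9
 C  0  1  2  3  4  4  5  6  7  8  9 10
dp[12][11] = 10. One LCS (by backtracking along matches): GTTCTCTAAC.

10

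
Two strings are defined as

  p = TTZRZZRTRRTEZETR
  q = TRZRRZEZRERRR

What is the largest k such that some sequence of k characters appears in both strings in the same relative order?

One common subsequence of length 9: T [1,1] → Z [3,3] → R [4,5] → Z [5,6] → Z [6,8] → R [7,9] → R [9,11] → R [10,12] → R [16,13]. Since dp[16][13] = 9, nothing longer is possible.

9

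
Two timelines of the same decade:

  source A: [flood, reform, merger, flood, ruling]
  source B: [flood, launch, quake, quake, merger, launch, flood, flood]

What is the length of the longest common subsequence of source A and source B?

3

Taking flood [1,1] → merger [3,5] → flood [4,8] gives a common subsequence of length 3, and the DP table's final entry dp[5][8] is also 3, so no common subsequence is longer.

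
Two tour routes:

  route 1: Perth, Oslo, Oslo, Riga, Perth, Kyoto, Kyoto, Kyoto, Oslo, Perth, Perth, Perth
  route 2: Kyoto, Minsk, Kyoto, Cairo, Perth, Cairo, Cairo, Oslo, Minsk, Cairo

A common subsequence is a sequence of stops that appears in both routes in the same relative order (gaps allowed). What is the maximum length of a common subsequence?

Match Kyoto at route 1[6]=route 2[1] → Kyoto at route 1[7]=route 2[3] → Oslo at route 1[9]=route 2[8] — 3 stops in the same relative order in both. dp[12][10] = 3 confirms this is the maximum.

3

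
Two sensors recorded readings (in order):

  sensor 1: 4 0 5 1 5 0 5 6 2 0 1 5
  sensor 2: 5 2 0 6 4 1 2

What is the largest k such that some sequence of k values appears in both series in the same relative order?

One common subsequence of length 4: 5 at sensor 1[3]=sensor 2[1], 0 at sensor 1[6]=sensor 2[3], 6 at sensor 1[8]=sensor 2[4], 2 at sensor 1[9]=sensor 2[7]. The LCS DP gives dp[12][7] = 4, so this is optimal.

4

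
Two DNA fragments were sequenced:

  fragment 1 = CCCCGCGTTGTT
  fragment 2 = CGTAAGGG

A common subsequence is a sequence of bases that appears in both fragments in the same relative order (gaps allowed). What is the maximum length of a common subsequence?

Taking C at fragment 1[1]=fragment 2[1], then G at fragment 1[5]=fragment 2[6], then G at fragment 1[7]=fragment 2[7], then G at fragment 1[10]=fragment 2[8] gives a common subsequence of length 4. dp[12][8] = 4 confirms this is the maximum.

4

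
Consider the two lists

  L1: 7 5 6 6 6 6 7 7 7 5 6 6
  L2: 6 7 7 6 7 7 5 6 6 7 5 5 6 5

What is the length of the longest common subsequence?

7

Match 7 (L1 #1, L2 #6), then 5 (L1 #2, L2 #7), then 6 (L1 #5, L2 #8), then 6 (L1 #6, L2 #9), then 7 (L1 #7, L2 #10), then 5 (L1 #10, L2 #12), then 6 (L1 #11, L2 #13) — 7 values in the same relative order in both. dp[12][14] = 7 confirms this is the maximum.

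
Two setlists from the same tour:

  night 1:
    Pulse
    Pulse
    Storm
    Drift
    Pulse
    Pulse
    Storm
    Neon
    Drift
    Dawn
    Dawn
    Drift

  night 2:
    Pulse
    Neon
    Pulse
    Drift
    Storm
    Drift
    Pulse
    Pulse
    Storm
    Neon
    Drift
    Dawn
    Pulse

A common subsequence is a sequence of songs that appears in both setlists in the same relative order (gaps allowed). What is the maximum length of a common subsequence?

Match Pulse (night 1 #1, night 2 #1), Pulse (night 1 #2, night 2 #3), Storm (night 1 #3, night 2 #5), Drift (night 1 #4, night 2 #6), Pulse (night 1 #5, night 2 #7), Pulse (night 1 #6, night 2 #8), Storm (night 1 #7, night 2 #9), Neon (night 1 #8, night 2 #10), Drift (night 1 #9, night 2 #11), Dawn (night 1 #10, night 2 #12) — 10 songs in the same relative order in both. dp[12][13] = 10 confirms this is the maximum.

10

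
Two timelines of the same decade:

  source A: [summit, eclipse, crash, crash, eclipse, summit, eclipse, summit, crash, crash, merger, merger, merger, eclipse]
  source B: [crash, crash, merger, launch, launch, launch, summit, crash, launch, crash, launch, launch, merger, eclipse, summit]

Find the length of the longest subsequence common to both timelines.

7

Match crash (source A #3, source B #1) → crash (source A #4, source B #2) → summit (source A #8, source B #7) → crash (source A #9, source B #8) → crash (source A #10, source B #10) → merger (source A #13, source B #13) → eclipse (source A #14, source B #14) — 7 events in the same relative order in both. Since dp[14][15] = 7, nothing longer is possible.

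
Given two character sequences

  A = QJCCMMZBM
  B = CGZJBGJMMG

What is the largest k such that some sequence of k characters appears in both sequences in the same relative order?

4

Let dp[i][j] be the LCS length of the first i characters of A and the first j characters of B. dp[i][j] = dp[i-1][j-1]+1 when the i-th and j-th characters match, else max(dp[i-1][j], dp[i][j-1]).
    ·  C  G  Z  J  B  G  J  M  M  G
 ·  0  0  0  0  0  0  0  0  0  0  0
 Q  0  0  0  0  0  0  0  0  0  0  0
 J  0  0  0  0  1  1  1  1  1  1  1
 C  0  1  1  1  1  1  1  1  1  1  1
 C  0  1  1  1  1  1  1  1  1  1  1
 M  0  1  1  1  1  1  1  1  2  2  2
 M  0  1  1  1  1  1  1  1  2  3  3
 Z  0  1  1  2  2  2  2  2  2  3  3
 B  0  1  1  2  2  3  3  3  3  3  3
 M  0  1  1  2  2  3  3  3  4  4  4
dp[9][10] = 4. One LCS (by backtracking along matches): CZBM.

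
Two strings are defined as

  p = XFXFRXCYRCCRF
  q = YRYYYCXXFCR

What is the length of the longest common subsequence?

5

Taking X (p #1, q #7), then X (p #3, q #8), then F (p #4, q #9), then C (p #11, q #10), then R (p #12, q #11) gives a common subsequence of length 5. Since dp[13][11] = 5, nothing longer is possible.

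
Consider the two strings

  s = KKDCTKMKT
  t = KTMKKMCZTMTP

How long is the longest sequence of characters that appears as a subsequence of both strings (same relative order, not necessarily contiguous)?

Match K (s #1, t #4), then K (s #2, t #5), then C (s #4, t #7), then T (s #5, t #9), then M (s #7, t #10), then T (s #9, t #11) — 6 characters in the same relative order in both. The LCS DP gives dp[9][12] = 6, so this is optimal.

6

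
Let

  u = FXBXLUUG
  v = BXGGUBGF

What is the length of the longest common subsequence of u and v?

4

Taking B at u[3]=v[1], X at u[4]=v[2], U at u[6]=v[5], G at u[8]=v[7] gives a common subsequence of length 4. dp[8][8] = 4 confirms this is the maximum.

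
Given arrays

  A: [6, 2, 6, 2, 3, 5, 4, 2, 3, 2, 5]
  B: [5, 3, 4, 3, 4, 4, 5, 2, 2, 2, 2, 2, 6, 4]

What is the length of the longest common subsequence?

4

One common subsequence of length 4: 2 [2,9] → 2 [4,10] → 2 [8,11] → 2 [10,12]. dp[11][14] = 4 confirms this is the maximum.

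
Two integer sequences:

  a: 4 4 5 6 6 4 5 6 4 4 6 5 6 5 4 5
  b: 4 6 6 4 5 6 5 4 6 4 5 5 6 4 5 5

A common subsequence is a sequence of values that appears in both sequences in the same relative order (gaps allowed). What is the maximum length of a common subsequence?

One common subsequence of length 12: 4 [2,1]; then 6 [4,2]; then 6 [5,3]; then 4 [6,4]; then 5 [7,5]; then 6 [8,6]; then 4 [9,8]; then 4 [10,10]; then 5 [12,12]; then 6 [13,13]; then 5 [14,15]; then 5 [16,16]. The LCS DP gives dp[16][16] = 12, so this is optimal.

12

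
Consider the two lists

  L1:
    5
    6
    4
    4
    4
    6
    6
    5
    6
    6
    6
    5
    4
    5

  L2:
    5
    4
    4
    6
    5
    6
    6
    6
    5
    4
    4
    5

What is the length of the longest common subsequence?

11

Pick 5 at L1[1]=L2[1] → 4 at L1[4]=L2[2] → 4 at L1[5]=L2[3] → 6 at L1[7]=L2[4] → 5 at L1[8]=L2[5] → 6 at L1[9]=L2[6] → 6 at L1[10]=L2[7] → 6 at L1[11]=L2[8] → 5 at L1[12]=L2[9] → 4 at L1[13]=L2[11] → 5 at L1[14]=L2[12]; all 11 values appear in both, in order, and the DP table's final entry dp[14][12] is also 11, so no common subsequence is longer.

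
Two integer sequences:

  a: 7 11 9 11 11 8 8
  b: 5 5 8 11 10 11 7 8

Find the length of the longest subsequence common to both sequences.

Let dp[i][j] be the LCS length of the first i values of a and the first j values of b. dp[i][j] = dp[i-1][j-1]+1 when the i-th and j-th values match, else max(dp[i-1][j], dp[i][j-1]).
    ·  5  5  8 11 10 11  7  8
 ·  0  0  0  0  0  0  0  0  0
 7  0  0  0  0  0  0  0  1  1
11  0  0  0  0  1  1  1  1  1
 9  0  0  0  0  1  1  1  1  1
11  0  0  0  0  1  1  2  2  2
11  0  0  0  0  1  1  2  2  2
 8  0  0  0  1  1  1  2  2  3
 8  0  0  0  1  1  1  2  2  3
dp[7][8] = 3. One LCS (by backtracking along matches): 11, 11, 8.

3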